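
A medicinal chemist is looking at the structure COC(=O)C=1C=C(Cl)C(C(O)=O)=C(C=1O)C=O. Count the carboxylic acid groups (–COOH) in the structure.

1

The carboxylic acid motif appears at heavy-atom position 10 in the SMILES.
Other groups present: 1 aldehyde, 1 ester, 1 hydroxyl.
Carboxylic acid count: 1.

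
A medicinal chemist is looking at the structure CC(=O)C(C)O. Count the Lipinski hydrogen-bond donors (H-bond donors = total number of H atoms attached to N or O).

1

Donors: find every N or O and count the H atoms it carries.
  atom 3 (O): bond orders sum to 2 → 0 H
  atom 6 (O): bond orders sum to 1 → 1 H
Lipinski HBD = 1.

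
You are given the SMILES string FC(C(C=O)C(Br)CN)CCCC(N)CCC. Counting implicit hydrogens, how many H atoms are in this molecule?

24

Walk through each heavy atom and fill implicit hydrogens from standard valence (C 4, N 3, O 2, S 2, halogen 1):
  atom 1: F (halogen, monovalent) → 0 H
  atom 2: C, bond orders sum to 3 (valence 4) → 1 H
  atom 3: C, bond orders sum to 3 (valence 4) → 1 H
  atom 4: C, bond orders sum to 3 (valence 4) → 1 H
  atom 5: O, bond orders sum to 2 (valence 2) → 0 H
  atom 6: C, bond orders sum to 3 (valence 4) → 1 H
  atom 7: Br (halogen, monovalent) → 0 H
  atom 8: C, bond orders sum to 2 (valence 4) → 2 H
  atom 9: N, bond orders sum to 1 (valence 3) → 2 H
  atom 10: C, bond orders sum to 2 (valence 4) → 2 H
  atom 11: C, bond orders sum to 2 (valence 4) → 2 H
  atom 12: C, bond orders sum to 2 (valence 4) → 2 H
  atom 13: C, bond orders sum to 3 (valence 4) → 1 H
  atom 14: N, bond orders sum to 1 (valence 3) → 2 H
  atom 15: C, bond orders sum to 2 (valence 4) → 2 H
  atom 16: C, bond orders sum to 2 (valence 4) → 2 H
  atom 17: C, bond orders sum to 1 (valence 4) → 3 H
Total hydrogens: 24.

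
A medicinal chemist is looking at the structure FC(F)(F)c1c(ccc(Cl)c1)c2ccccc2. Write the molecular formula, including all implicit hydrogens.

C13H8ClF3

Walk through each heavy atom and fill implicit hydrogens from standard valence (C 4, N 3, O 2, S 2, halogen 1); for lowercase aromatic atoms, an aromatic c carries 1 H when it has two neighbours and 0 H with three, and aromatic n carries 0 H:
  atom 1: F (halogen, monovalent) → 0 H
  atom 2: C, bond orders sum to 4 (valence 4) → 0 H
  atom 3: F (halogen, monovalent) → 0 H
  atom 4: F (halogen, monovalent) → 0 H
  atom 5: aromatic c, 3 neighbours → 0 H
  atom 6: aromatic c, 3 neighbours → 0 H
  atom 7: aromatic c, 2 neighbours → 1 H
  atom 8: aromatic c, 2 neighbours → 1 H
  atom 9: aromatic c, 3 neighbours → 0 H
  atom 10: Cl (halogen, monovalent) → 0 H
  atom 11: aromatic c, 2 neighbours → 1 H
  atom 12: aromatic c, 3 neighbours → 0 H
  atom 13: aromatic c, 2 neighbours → 1 H
  atom 14: aromatic c, 2 neighbours → 1 H
  atom 15: aromatic c, 2 neighbours → 1 H
  atom 16: aromatic c, 2 neighbours → 1 H
  atom 17: aromatic c, 2 neighbours → 1 H
Totals → C:13, H:8, Cl:1, F:3.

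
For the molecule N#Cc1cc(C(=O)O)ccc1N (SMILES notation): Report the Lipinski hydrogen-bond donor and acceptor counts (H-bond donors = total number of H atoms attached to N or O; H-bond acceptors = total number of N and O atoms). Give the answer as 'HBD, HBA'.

3, 4

Donors: find every N or O and count the H atoms it carries.
  atom 1 (N): bond orders sum to 3 → 0 H
  atom 7 (O): bond orders sum to 2 → 0 H
  atom 8 (O): bond orders sum to 1 → 1 H
  atom 12 (N): bond orders sum to 1 → 2 H
Lipinski HBD = 3.
Acceptors: N atoms = 2, O atoms = 2 → HBA = 4.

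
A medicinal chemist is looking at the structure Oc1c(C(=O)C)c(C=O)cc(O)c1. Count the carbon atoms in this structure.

Count every carbon token in the SMILES (each C, including those in ring-closure positions and inside branches).
Carbon count: 9.

9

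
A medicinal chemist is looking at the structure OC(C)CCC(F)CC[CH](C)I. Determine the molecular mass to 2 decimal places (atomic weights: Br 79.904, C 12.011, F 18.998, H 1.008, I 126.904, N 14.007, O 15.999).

288.14 g/mol

First, the molecular formula is C9H18FIO (counting implicit H from valence).
  C: 9 × 12.011 = 108.099
  F: 1 × 18.998 = 18.998
  H: 18 × 1.008 = 18.144
  I: 1 × 126.904 = 126.904
  O: 1 × 15.999 = 15.999
Sum: 9×12.011 + 1×18.998 + 18×1.008 + 1×126.904 + 1×15.999 = 288.144 → 288.14 g/mol.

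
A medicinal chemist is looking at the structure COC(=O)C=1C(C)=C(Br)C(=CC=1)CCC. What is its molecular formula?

C12H15BrO2

Walk through each heavy atom and fill implicit hydrogens from standard valence (C 4, N 3, O 2, S 2, halogen 1):
  atom 1: C, bond orders sum to 1 (valence 4) → 3 H
  atom 2: O, bond orders sum to 2 (valence 2) → 0 H
  atom 3: C, bond orders sum to 4 (valence 4) → 0 H
  atom 4: O, bond orders sum to 2 (valence 2) → 0 H
  atom 5: C, bond orders sum to 4 (valence 4) → 0 H
  atom 6: C, bond orders sum to 4 (valence 4) → 0 H
  atom 7: C, bond orders sum to 1 (valence 4) → 3 H
  atom 8: C, bond orders sum to 4 (valence 4) → 0 H
  atom 9: Br (halogen, monovalent) → 0 H
  atom 10: C, bond orders sum to 4 (valence 4) → 0 H
  atom 11: C, bond orders sum to 3 (valence 4) → 1 H
  atom 12: C, bond orders sum to 3 (valence 4) → 1 H
  atom 13: C, bond orders sum to 2 (valence 4) → 2 H
  atom 14: C, bond orders sum to 2 (valence 4) → 2 H
  atom 15: C, bond orders sum to 1 (valence 4) → 3 H
Totals → C:12, H:15, Br:1, O:2.
In Hill order: C12H15BrO2.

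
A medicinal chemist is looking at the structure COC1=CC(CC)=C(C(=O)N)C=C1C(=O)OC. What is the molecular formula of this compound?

C12H15NO4

Walk through each heavy atom and fill implicit hydrogens from standard valence (C 4, N 3, O 2, S 2, halogen 1):
  atom 1: C, bond orders sum to 1 (valence 4) → 3 H
  atom 2: O, bond orders sum to 2 (valence 2) → 0 H
  atom 3: C, bond orders sum to 4 (valence 4) → 0 H
  atom 4: C, bond orders sum to 3 (valence 4) → 1 H
  atom 5: C, bond orders sum to 4 (valence 4) → 0 H
  atom 6: C, bond orders sum to 2 (valence 4) → 2 H
  atom 7: C, bond orders sum to 1 (valence 4) → 3 H
  atom 8: C, bond orders sum to 4 (valence 4) → 0 H
  atom 9: C, bond orders sum to 4 (valence 4) → 0 H
  atom 10: O, bond orders sum to 2 (valence 2) → 0 H
  atom 11: N, bond orders sum to 1 (valence 3) → 2 H
  atom 12: C, bond orders sum to 3 (valence 4) → 1 H
  atom 13: C, bond orders sum to 4 (valence 4) → 0 H
  atom 14: C, bond orders sum to 4 (valence 4) → 0 H
  atom 15: O, bond orders sum to 2 (valence 2) → 0 H
  atom 16: O, bond orders sum to 2 (valence 2) → 0 H
  atom 17: C, bond orders sum to 1 (valence 4) → 3 H
Totals → C:12, H:15, N:1, O:4.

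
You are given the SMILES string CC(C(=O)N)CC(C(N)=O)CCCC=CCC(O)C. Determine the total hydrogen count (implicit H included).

26

Walk through each heavy atom and fill implicit hydrogens from standard valence (C 4, N 3, O 2, S 2, halogen 1):
  atom 1: C, bond orders sum to 1 (valence 4) → 3 H
  atom 2: C, bond orders sum to 3 (valence 4) → 1 H
  atom 3: C, bond orders sum to 4 (valence 4) → 0 H
  atom 4: O, bond orders sum to 2 (valence 2) → 0 H
  atom 5: N, bond orders sum to 1 (valence 3) → 2 H
  atom 6: C, bond orders sum to 2 (valence 4) → 2 H
  atom 7: C, bond orders sum to 3 (valence 4) → 1 H
  atom 8: C, bond orders sum to 4 (valence 4) → 0 H
  atom 9: N, bond orders sum to 1 (valence 3) → 2 H
  atom 10: O, bond orders sum to 2 (valence 2) → 0 H
  atom 11: C, bond orders sum to 2 (valence 4) → 2 H
  atom 12: C, bond orders sum to 2 (valence 4) → 2 H
  atom 13: C, bond orders sum to 2 (valence 4) → 2 H
  atom 14: C, bond orders sum to 3 (valence 4) → 1 H
  atom 15: C, bond orders sum to 3 (valence 4) → 1 H
  atom 16: C, bond orders sum to 2 (valence 4) → 2 H
  atom 17: C, bond orders sum to 3 (valence 4) → 1 H
  atom 18: O, bond orders sum to 1 (valence 2) → 1 H
  atom 19: C, bond orders sum to 1 (valence 4) → 3 H
Total hydrogens: 26.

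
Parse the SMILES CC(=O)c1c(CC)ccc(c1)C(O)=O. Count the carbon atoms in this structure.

Count every carbon token in the SMILES (each C, including those in ring-closure positions and inside branches).
Carbon count: 11.

11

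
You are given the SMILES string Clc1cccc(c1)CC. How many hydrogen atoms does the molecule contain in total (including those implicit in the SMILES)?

9

Walk through each heavy atom and fill implicit hydrogens from standard valence (C 4, N 3, O 2, S 2, halogen 1); for lowercase aromatic atoms, an aromatic c carries 1 H when it has two neighbours and 0 H with three, and aromatic n carries 0 H:
  atom 1: Cl (halogen, monovalent) → 0 H
  atom 2: aromatic c, 3 neighbours → 0 H
  atom 3: aromatic c, 2 neighbours → 1 H
  atom 4: aromatic c, 2 neighbours → 1 H
  atom 5: aromatic c, 2 neighbours → 1 H
  atom 6: aromatic c, 3 neighbours → 0 H
  atom 7: aromatic c, 2 neighbours → 1 H
  atom 8: C, bond orders sum to 2 (valence 4) → 2 H
  atom 9: C, bond orders sum to 1 (valence 4) → 3 H
Total hydrogens: 9.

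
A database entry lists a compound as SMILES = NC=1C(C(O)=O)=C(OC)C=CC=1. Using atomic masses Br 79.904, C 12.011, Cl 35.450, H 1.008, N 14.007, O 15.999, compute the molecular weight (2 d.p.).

167.16 g/mol

First, the molecular formula is C8H9NO3 (counting implicit H from valence).
  C: 8 × 12.011 = 96.088
  H: 9 × 1.008 = 9.072
  N: 1 × 14.007 = 14.007
  O: 3 × 15.999 = 47.997
Sum: 8×12.011 + 9×1.008 + 1×14.007 + 3×15.999 = 167.164 → 167.16 g/mol.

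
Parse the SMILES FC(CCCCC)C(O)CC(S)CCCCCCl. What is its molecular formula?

Walk through each heavy atom and fill implicit hydrogens from standard valence (C 4, N 3, O 2, S 2, halogen 1):
  atom 1: F (halogen, monovalent) → 0 H
  atom 2: C, bond orders sum to 3 (valence 4) → 1 H
  atom 3: C, bond orders sum to 2 (valence 4) → 2 H
  atom 4: C, bond orders sum to 2 (valence 4) → 2 H
  atom 5: C, bond orders sum to 2 (valence 4) → 2 H
  atom 6: C, bond orders sum to 2 (valence 4) → 2 H
  atom 7: C, bond orders sum to 1 (valence 4) → 3 H
  atom 8: C, bond orders sum to 3 (valence 4) → 1 H
  atom 9: O, bond orders sum to 1 (valence 2) → 1 H
  atom 10: C, bond orders sum to 2 (valence 4) → 2 H
  atom 11: C, bond orders sum to 3 (valence 4) → 1 H
  atom 12: S, bond orders sum to 1 (valence 2) → 1 H
  atom 13: C, bond orders sum to 2 (valence 4) → 2 H
  atom 14: C, bond orders sum to 2 (valence 4) → 2 H
  atom 15: C, bond orders sum to 2 (valence 4) → 2 H
  atom 16: C, bond orders sum to 2 (valence 4) → 2 H
  atom 17: C, bond orders sum to 2 (valence 4) → 2 H
  atom 18: Cl (halogen, monovalent) → 0 H
Totals → C:14, H:28, Cl:1, F:1, O:1, S:1.

C14H28ClFOS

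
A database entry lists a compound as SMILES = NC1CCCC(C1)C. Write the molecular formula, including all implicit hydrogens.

Walk through each heavy atom and fill implicit hydrogens from standard valence (C 4, N 3, O 2, S 2, halogen 1):
  atom 1: N, bond orders sum to 1 (valence 3) → 2 H
  atom 2: C, bond orders sum to 3 (valence 4) → 1 H
  atom 3: C, bond orders sum to 2 (valence 4) → 2 H
  atom 4: C, bond orders sum to 2 (valence 4) → 2 H
  atom 5: C, bond orders sum to 2 (valence 4) → 2 H
  atom 6: C, bond orders sum to 3 (valence 4) → 1 H
  atom 7: C, bond orders sum to 2 (valence 4) → 2 H
  atom 8: C, bond orders sum to 1 (valence 4) → 3 H
Totals → C:7, H:15, N:1.

C7H15N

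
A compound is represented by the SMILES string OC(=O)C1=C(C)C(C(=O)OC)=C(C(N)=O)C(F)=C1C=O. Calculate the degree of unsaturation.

Molecular formula: C12H10FNO6.
DoU = (2C + 2 + N − H − X) / 2, where X is the halogen count and O/S are ignored.
    = (2·12 + 2 + 1 − 10 − 1) / 2 = 16 / 2 = 8.

8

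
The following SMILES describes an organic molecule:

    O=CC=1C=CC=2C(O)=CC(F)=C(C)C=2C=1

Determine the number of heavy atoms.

15

Every atom symbol written in the SMILES (organic subset) is one heavy atom; implicit H are not written.
Heavy atoms by element → C:12, F:1, O:2.
Total: 15.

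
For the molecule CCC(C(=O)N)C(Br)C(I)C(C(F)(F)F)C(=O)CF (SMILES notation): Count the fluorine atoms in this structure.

4

Scan the SMILES for F atoms (remember two-letter symbols like Cl and Br are single atoms).
Fluorine count: 4.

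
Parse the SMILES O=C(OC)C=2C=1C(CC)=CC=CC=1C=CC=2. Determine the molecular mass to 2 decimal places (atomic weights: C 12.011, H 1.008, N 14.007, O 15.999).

First, the molecular formula is C14H14O2 (counting implicit H from valence).
  C: 14 × 12.011 = 168.154
  H: 14 × 1.008 = 14.112
  O: 2 × 15.999 = 31.998
Sum: 14×12.011 + 14×1.008 + 2×15.999 = 214.264 → 214.26 g/mol.

214.26 g/mol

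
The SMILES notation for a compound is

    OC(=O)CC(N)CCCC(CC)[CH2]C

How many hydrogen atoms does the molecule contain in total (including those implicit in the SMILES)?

23

Walk through each heavy atom and fill implicit hydrogens from standard valence (C 4, N 3, O 2, S 2, halogen 1):
  atom 1: O, bond orders sum to 1 (valence 2) → 1 H
  atom 2: C, bond orders sum to 4 (valence 4) → 0 H
  atom 3: O, bond orders sum to 2 (valence 2) → 0 H
  atom 4: C, bond orders sum to 2 (valence 4) → 2 H
  atom 5: C, bond orders sum to 3 (valence 4) → 1 H
  atom 6: N, bond orders sum to 1 (valence 3) → 2 H
  atom 7: C, bond orders sum to 2 (valence 4) → 2 H
  atom 8: C, bond orders sum to 2 (valence 4) → 2 H
  atom 9: C, bond orders sum to 2 (valence 4) → 2 H
  atom 10: C, bond orders sum to 3 (valence 4) → 1 H
  atom 11: C, bond orders sum to 2 (valence 4) → 2 H
  atom 12: C, bond orders sum to 1 (valence 4) → 3 H
  atom 13: C with explicit H count 2
  atom 14: C, bond orders sum to 1 (valence 4) → 3 H
Total hydrogens: 23.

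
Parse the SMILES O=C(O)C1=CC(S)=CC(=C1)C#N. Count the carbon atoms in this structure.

8

Count every carbon token in the SMILES (each C, including those in ring-closure positions and inside branches).
Carbon count: 8.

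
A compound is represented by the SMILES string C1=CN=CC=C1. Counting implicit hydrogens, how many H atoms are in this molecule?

5

Walk through each heavy atom and fill implicit hydrogens from standard valence (C 4, N 3, O 2, S 2, halogen 1):
  atom 1: C, bond orders sum to 3 (valence 4) → 1 H
  atom 2: C, bond orders sum to 3 (valence 4) → 1 H
  atom 3: N, bond orders sum to 3 (valence 3) → 0 H
  atom 4: C, bond orders sum to 3 (valence 4) → 1 H
  atom 5: C, bond orders sum to 3 (valence 4) → 1 H
  atom 6: C, bond orders sum to 3 (valence 4) → 1 H
Total hydrogens: 5.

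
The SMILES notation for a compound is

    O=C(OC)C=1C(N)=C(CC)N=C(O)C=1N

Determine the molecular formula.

C9H13N3O3

Walk through each heavy atom and fill implicit hydrogens from standard valence (C 4, N 3, O 2, S 2, halogen 1):
  atom 1: O, bond orders sum to 2 (valence 2) → 0 H
  atom 2: C, bond orders sum to 4 (valence 4) → 0 H
  atom 3: O, bond orders sum to 2 (valence 2) → 0 H
  atom 4: C, bond orders sum to 1 (valence 4) → 3 H
  atom 5: C, bond orders sum to 4 (valence 4) → 0 H
  atom 6: C, bond orders sum to 4 (valence 4) → 0 H
  atom 7: N, bond orders sum to 1 (valence 3) → 2 H
  atom 8: C, bond orders sum to 4 (valence 4) → 0 H
  atom 9: C, bond orders sum to 2 (valence 4) → 2 H
  atom 10: C, bond orders sum to 1 (valence 4) → 3 H
  atom 11: N, bond orders sum to 3 (valence 3) → 0 H
  atom 12: C, bond orders sum to 4 (valence 4) → 0 H
  atom 13: O, bond orders sum to 1 (valence 2) → 1 H
  atom 14: C, bond orders sum to 4 (valence 4) → 0 H
  atom 15: N, bond orders sum to 1 (valence 3) → 2 H
Totals → C:9, H:13, N:3, O:3.
In Hill order: C9H13N3O3.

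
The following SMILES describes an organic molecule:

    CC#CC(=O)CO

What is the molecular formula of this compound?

Walk through each heavy atom and fill implicit hydrogens from standard valence (C 4, N 3, O 2, S 2, halogen 1):
  atom 1: C, bond orders sum to 1 (valence 4) → 3 H
  atom 2: C, bond orders sum to 4 (valence 4) → 0 H
  atom 3: C, bond orders sum to 4 (valence 4) → 0 H
  atom 4: C, bond orders sum to 4 (valence 4) → 0 H
  atom 5: O, bond orders sum to 2 (valence 2) → 0 H
  atom 6: C, bond orders sum to 2 (valence 4) → 2 H
  atom 7: O, bond orders sum to 1 (valence 2) → 1 H
Totals → C:5, H:6, O:2.

C5H6O2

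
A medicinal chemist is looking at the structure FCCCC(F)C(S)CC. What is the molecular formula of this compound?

Walk through each heavy atom and fill implicit hydrogens from standard valence (C 4, N 3, O 2, S 2, halogen 1):
  atom 1: F (halogen, monovalent) → 0 H
  atom 2: C, bond orders sum to 2 (valence 4) → 2 H
  atom 3: C, bond orders sum to 2 (valence 4) → 2 H
  atom 4: C, bond orders sum to 2 (valence 4) → 2 H
  atom 5: C, bond orders sum to 3 (valence 4) → 1 H
  atom 6: F (halogen, monovalent) → 0 H
  atom 7: C, bond orders sum to 3 (valence 4) → 1 H
  atom 8: S, bond orders sum to 1 (valence 2) → 1 H
  atom 9: C, bond orders sum to 2 (valence 4) → 2 H
  atom 10: C, bond orders sum to 1 (valence 4) → 3 H
Totals → C:7, H:14, F:2, S:1.

C7H14F2S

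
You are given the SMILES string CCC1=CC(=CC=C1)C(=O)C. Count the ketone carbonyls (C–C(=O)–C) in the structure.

1

The ketone motif appears at heavy-atom position 9 in the SMILES.
Ketone count: 1.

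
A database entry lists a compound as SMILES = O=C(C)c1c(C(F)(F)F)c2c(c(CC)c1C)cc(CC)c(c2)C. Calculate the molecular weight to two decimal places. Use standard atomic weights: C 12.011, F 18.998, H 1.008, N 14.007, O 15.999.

First, the molecular formula is C19H21F3O (counting implicit H from valence).
  C: 19 × 12.011 = 228.209
  F: 3 × 18.998 = 56.994
  H: 21 × 1.008 = 21.168
  O: 1 × 15.999 = 15.999
Sum: 19×12.011 + 3×18.998 + 21×1.008 + 1×15.999 = 322.370 → 322.37 g/mol.

322.37 g/mol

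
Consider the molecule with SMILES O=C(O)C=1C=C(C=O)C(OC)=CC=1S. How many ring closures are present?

1

In SMILES, each pair of matching ring-closure digits denotes one ring-closing bond; the number of such bonds equals the number of independent rings.
Ring-closure bonds here: 1.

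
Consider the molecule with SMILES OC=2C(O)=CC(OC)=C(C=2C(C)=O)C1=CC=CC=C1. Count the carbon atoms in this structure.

15

Count every carbon token in the SMILES (each C, including those in ring-closure positions and inside branches).
Carbon count: 15.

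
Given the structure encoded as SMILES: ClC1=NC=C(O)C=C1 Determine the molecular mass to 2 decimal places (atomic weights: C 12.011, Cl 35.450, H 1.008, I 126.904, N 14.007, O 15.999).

First, the molecular formula is C5H4ClNO (counting implicit H from valence).
  C: 5 × 12.011 = 60.055
  Cl: 1 × 35.450 = 35.450
  H: 4 × 1.008 = 4.032
  N: 1 × 14.007 = 14.007
  O: 1 × 15.999 = 15.999
Sum: 5×12.011 + 1×35.450 + 4×1.008 + 1×14.007 + 1×15.999 = 129.543 → 129.54 g/mol.

129.54 g/mol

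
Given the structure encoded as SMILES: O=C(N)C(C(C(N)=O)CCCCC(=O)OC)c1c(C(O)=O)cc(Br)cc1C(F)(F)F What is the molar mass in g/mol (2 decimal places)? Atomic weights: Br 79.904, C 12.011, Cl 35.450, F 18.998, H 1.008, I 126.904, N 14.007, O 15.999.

497.26 g/mol

First, the molecular formula is C18H20BrF3N2O6 (counting implicit H from valence).
  Br: 1 × 79.904 = 79.904
  C: 18 × 12.011 = 216.198
  F: 3 × 18.998 = 56.994
  H: 20 × 1.008 = 20.160
  N: 2 × 14.007 = 28.014
  O: 6 × 15.999 = 95.994
Sum: 1×79.904 + 18×12.011 + 3×18.998 + 20×1.008 + 2×14.007 + 6×15.999 = 497.264 → 497.26 g/mol.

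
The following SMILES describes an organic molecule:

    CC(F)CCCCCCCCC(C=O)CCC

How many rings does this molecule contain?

0

In SMILES, each pair of matching ring-closure digits denotes one ring-closing bond; the number of such bonds equals the number of independent rings.
Ring-closure bonds here: 0.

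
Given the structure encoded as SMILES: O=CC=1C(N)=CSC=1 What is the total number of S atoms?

Scan the SMILES for S atoms (remember two-letter symbols like Cl and Br are single atoms).
Sulfur count: 1.

1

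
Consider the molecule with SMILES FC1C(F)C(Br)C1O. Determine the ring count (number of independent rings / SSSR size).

In SMILES, each pair of matching ring-closure digits denotes one ring-closing bond; the number of such bonds equals the number of independent rings.
Ring-closure bonds here: 1.

1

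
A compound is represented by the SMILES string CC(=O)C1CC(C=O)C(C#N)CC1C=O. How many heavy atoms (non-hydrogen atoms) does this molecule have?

Every atom symbol written in the SMILES (organic subset) is one heavy atom; implicit H are not written.
Heavy atoms by element → C:11, N:1, O:3.
Total: 15.

15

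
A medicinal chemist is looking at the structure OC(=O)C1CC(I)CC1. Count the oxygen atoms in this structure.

Scan the SMILES for O atoms (remember two-letter symbols like Cl and Br are single atoms).
Oxygen count: 2.

2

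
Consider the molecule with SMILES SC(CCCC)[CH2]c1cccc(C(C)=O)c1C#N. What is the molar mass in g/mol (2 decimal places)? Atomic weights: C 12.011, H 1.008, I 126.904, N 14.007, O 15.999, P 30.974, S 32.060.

First, the molecular formula is C15H19NOS (counting implicit H from valence).
  C: 15 × 12.011 = 180.165
  H: 19 × 1.008 = 19.152
  N: 1 × 14.007 = 14.007
  O: 1 × 15.999 = 15.999
  S: 1 × 32.060 = 32.060
Sum: 15×12.011 + 19×1.008 + 1×14.007 + 1×15.999 + 1×32.060 = 261.383 → 261.38 g/mol.

261.38 g/mol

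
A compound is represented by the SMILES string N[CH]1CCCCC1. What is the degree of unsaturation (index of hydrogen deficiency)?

1

Degree of unsaturation = (number of rings) + (number of π bonds).
Ring closures in the SMILES: 1.
π bonds: none → 0 DoU from unsaturation.
Total DoU = 1 + 0 = 1.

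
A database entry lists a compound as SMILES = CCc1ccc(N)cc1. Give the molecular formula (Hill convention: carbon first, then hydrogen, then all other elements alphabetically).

C8H11N

Walk through each heavy atom and fill implicit hydrogens from standard valence (C 4, N 3, O 2, S 2, halogen 1); for lowercase aromatic atoms, an aromatic c carries 1 H when it has two neighbours and 0 H with three, and aromatic n carries 0 H:
  atom 1: C, bond orders sum to 1 (valence 4) → 3 H
  atom 2: C, bond orders sum to 2 (valence 4) → 2 H
  atom 3: aromatic c, 3 neighbours → 0 H
  atom 4: aromatic c, 2 neighbours → 1 H
  atom 5: aromatic c, 2 neighbours → 1 H
  atom 6: aromatic c, 3 neighbours → 0 H
  atom 7: N, bond orders sum to 1 (valence 3) → 2 H
  atom 8: aromatic c, 2 neighbours → 1 H
  atom 9: aromatic c, 2 neighbours → 1 H
Totals → C:8, H:11, N:1.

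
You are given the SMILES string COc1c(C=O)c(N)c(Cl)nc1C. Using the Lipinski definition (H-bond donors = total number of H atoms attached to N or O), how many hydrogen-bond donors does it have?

Donors: find every N or O and count the H atoms it carries.
  atom 2 (O): bond orders sum to 2 → 0 H
  atom 6 (O): bond orders sum to 2 → 0 H
  atom 8 (N): bond orders sum to 1 → 2 H
  atom 11 (N): bond orders sum to 3 → 0 H
Lipinski HBD = 2.

2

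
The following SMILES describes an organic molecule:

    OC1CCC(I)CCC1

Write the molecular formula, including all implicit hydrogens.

Walk through each heavy atom and fill implicit hydrogens from standard valence (C 4, N 3, O 2, S 2, halogen 1):
  atom 1: O, bond orders sum to 1 (valence 2) → 1 H
  atom 2: C, bond orders sum to 3 (valence 4) → 1 H
  atom 3: C, bond orders sum to 2 (valence 4) → 2 H
  atom 4: C, bond orders sum to 2 (valence 4) → 2 H
  atom 5: C, bond orders sum to 3 (valence 4) → 1 H
  atom 6: I (halogen, monovalent) → 0 H
  atom 7: C, bond orders sum to 2 (valence 4) → 2 H
  atom 8: C, bond orders sum to 2 (valence 4) → 2 H
  atom 9: C, bond orders sum to 2 (valence 4) → 2 H
Totals → C:7, H:13, I:1, O:1.
In Hill order: C7H13IO.

C7H13IO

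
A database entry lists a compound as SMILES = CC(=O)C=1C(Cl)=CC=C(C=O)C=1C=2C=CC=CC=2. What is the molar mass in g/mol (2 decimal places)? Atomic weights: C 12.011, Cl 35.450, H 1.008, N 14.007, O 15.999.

First, the molecular formula is C15H11ClO2 (counting implicit H from valence).
  C: 15 × 12.011 = 180.165
  Cl: 1 × 35.450 = 35.450
  H: 11 × 1.008 = 11.088
  O: 2 × 15.999 = 31.998
Sum: 15×12.011 + 1×35.450 + 11×1.008 + 2×15.999 = 258.701 → 258.70 g/mol.

258.70 g/mol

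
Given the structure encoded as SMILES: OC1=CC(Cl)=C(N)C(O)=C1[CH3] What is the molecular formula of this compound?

C7H8ClNO2

Walk through each heavy atom and fill implicit hydrogens from standard valence (C 4, N 3, O 2, S 2, halogen 1):
  atom 1: O, bond orders sum to 1 (valence 2) → 1 H
  atom 2: C, bond orders sum to 4 (valence 4) → 0 H
  atom 3: C, bond orders sum to 3 (valence 4) → 1 H
  atom 4: C, bond orders sum to 4 (valence 4) → 0 H
  atom 5: Cl (halogen, monovalent) → 0 H
  atom 6: C, bond orders sum to 4 (valence 4) → 0 H
  atom 7: N, bond orders sum to 1 (valence 3) → 2 H
  atom 8: C, bond orders sum to 4 (valence 4) → 0 H
  atom 9: O, bond orders sum to 1 (valence 2) → 1 H
  atom 10: C, bond orders sum to 4 (valence 4) → 0 H
  atom 11: C with explicit H count 3
Totals → C:7, H:8, Cl:1, N:1, O:2.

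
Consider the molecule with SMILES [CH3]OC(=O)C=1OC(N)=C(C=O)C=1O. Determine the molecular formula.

Walk through each heavy atom and fill implicit hydrogens from standard valence (C 4, N 3, O 2, S 2, halogen 1):
  atom 1: C with explicit H count 3
  atom 2: O, bond orders sum to 2 (valence 2) → 0 H
  atom 3: C, bond orders sum to 4 (valence 4) → 0 H
  atom 4: O, bond orders sum to 2 (valence 2) → 0 H
  atom 5: C, bond orders sum to 4 (valence 4) → 0 H
  atom 6: O, bond orders sum to 2 (valence 2) → 0 H
  atom 7: C, bond orders sum to 4 (valence 4) → 0 H
  atom 8: N, bond orders sum to 1 (valence 3) → 2 H
  atom 9: C, bond orders sum to 4 (valence 4) → 0 H
  atom 10: C, bond orders sum to 3 (valence 4) → 1 H
  atom 11: O, bond orders sum to 2 (valence 2) → 0 H
  atom 12: C, bond orders sum to 4 (valence 4) → 0 H
  atom 13: O, bond orders sum to 1 (valence 2) → 1 H
Totals → C:7, H:7, N:1, O:5.

C7H7NO5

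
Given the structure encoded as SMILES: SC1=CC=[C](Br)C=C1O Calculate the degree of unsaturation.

4

Degree of unsaturation = (number of rings) + (number of π bonds).
Ring closures in the SMILES: 1.
π bonds: 3 double bonds (each 1 DoU) → 3 DoU from unsaturation.
Total DoU = 1 + 3 = 4.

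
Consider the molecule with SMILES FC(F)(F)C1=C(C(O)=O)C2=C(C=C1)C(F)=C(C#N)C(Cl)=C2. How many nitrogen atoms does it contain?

Scan the SMILES for N atoms (remember two-letter symbols like Cl and Br are single atoms).
Nitrogen count: 1.

1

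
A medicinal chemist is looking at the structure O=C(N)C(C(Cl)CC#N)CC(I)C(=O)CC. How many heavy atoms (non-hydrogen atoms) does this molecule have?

Every atom symbol written in the SMILES (organic subset) is one heavy atom; implicit H are not written.
Heavy atoms by element → C:10, Cl:1, I:1, N:2, O:2.
Total: 16.

16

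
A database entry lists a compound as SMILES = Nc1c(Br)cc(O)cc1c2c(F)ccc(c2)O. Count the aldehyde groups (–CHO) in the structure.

Scan the SMILES for the aldehyde motif — none present.
Groups that are present: 2 hydroxyl, 1 primary amine.

0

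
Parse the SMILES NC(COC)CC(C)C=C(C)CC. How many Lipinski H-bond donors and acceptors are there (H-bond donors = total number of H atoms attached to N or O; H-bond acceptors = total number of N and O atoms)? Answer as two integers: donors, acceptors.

Donors: find every N or O and count the H atoms it carries.
  atom 1 (N): bond orders sum to 1 → 2 H
  atom 4 (O): bond orders sum to 2 → 0 H
Lipinski HBD = 2.
Acceptors: N atoms = 1, O atoms = 1 → HBA = 2.

2, 2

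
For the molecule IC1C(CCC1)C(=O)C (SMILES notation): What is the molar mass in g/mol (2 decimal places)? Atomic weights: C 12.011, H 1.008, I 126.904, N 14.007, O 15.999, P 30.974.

First, the molecular formula is C7H11IO (counting implicit H from valence).
  C: 7 × 12.011 = 84.077
  H: 11 × 1.008 = 11.088
  I: 1 × 126.904 = 126.904
  O: 1 × 15.999 = 15.999
Sum: 7×12.011 + 11×1.008 + 1×126.904 + 1×15.999 = 238.068 → 238.07 g/mol.

238.07 g/mol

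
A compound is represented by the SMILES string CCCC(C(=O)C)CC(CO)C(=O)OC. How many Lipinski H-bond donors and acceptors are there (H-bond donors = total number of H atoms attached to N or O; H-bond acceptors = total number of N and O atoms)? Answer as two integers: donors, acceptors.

Donors: find every N or O and count the H atoms it carries.
  atom 6 (O): bond orders sum to 2 → 0 H
  atom 11 (O): bond orders sum to 1 → 1 H
  atom 13 (O): bond orders sum to 2 → 0 H
  atom 14 (O): bond orders sum to 2 → 0 H
Lipinski HBD = 1.
Acceptors: N atoms = 0, O atoms = 4 → HBA = 4.

1, 4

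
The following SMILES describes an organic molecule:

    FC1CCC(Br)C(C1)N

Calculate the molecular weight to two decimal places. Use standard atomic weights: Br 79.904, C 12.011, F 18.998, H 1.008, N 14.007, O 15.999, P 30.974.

196.06 g/mol

First, the molecular formula is C6H11BrFN (counting implicit H from valence).
  Br: 1 × 79.904 = 79.904
  C: 6 × 12.011 = 72.066
  F: 1 × 18.998 = 18.998
  H: 11 × 1.008 = 11.088
  N: 1 × 14.007 = 14.007
Sum: 1×79.904 + 6×12.011 + 1×18.998 + 11×1.008 + 1×14.007 = 196.063 → 196.06 g/mol.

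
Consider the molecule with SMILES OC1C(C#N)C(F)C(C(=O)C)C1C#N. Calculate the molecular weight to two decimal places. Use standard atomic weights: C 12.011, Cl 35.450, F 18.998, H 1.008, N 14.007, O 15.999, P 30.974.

First, the molecular formula is C9H9FN2O2 (counting implicit H from valence).
  C: 9 × 12.011 = 108.099
  F: 1 × 18.998 = 18.998
  H: 9 × 1.008 = 9.072
  N: 2 × 14.007 = 28.014
  O: 2 × 15.999 = 31.998
Sum: 9×12.011 + 1×18.998 + 9×1.008 + 2×14.007 + 2×15.999 = 196.181 → 196.18 g/mol.

196.18 g/mol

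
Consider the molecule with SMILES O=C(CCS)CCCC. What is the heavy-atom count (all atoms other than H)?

Every atom symbol written in the SMILES (organic subset) is one heavy atom; implicit H are not written.
Heavy atoms by element → C:7, O:1, S:1.
Total: 9.

9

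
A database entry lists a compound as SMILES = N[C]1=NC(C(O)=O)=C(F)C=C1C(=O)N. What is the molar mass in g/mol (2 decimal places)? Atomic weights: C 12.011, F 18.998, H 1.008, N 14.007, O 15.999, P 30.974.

First, the molecular formula is C7H6FN3O3 (counting implicit H from valence).
  C: 7 × 12.011 = 84.077
  F: 1 × 18.998 = 18.998
  H: 6 × 1.008 = 6.048
  N: 3 × 14.007 = 42.021
  O: 3 × 15.999 = 47.997
Sum: 7×12.011 + 1×18.998 + 6×1.008 + 3×14.007 + 3×15.999 = 199.141 → 199.14 g/mol.

199.14 g/mol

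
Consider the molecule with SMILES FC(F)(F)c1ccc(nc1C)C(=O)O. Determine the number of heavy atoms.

Every atom symbol written in the SMILES (organic subset) is one heavy atom; implicit H are not written.
Heavy atoms by element → C:8, F:3, N:1, O:2.
Total: 14.

14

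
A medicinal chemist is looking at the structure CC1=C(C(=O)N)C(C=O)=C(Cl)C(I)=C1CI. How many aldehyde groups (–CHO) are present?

1

The aldehyde motif appears at heavy-atom position 8 in the SMILES.
Other groups present: 1 amide.
Aldehyde count: 1.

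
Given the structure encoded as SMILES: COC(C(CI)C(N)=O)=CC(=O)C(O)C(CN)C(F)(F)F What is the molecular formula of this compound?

Walk through each heavy atom and fill implicit hydrogens from standard valence (C 4, N 3, O 2, S 2, halogen 1):
  atom 1: C, bond orders sum to 1 (valence 4) → 3 H
  atom 2: O, bond orders sum to 2 (valence 2) → 0 H
  atom 3: C, bond orders sum to 4 (valence 4) → 0 H
  atom 4: C, bond orders sum to 3 (valence 4) → 1 H
  atom 5: C, bond orders sum to 2 (valence 4) → 2 H
  atom 6: I (halogen, monovalent) → 0 H
  atom 7: C, bond orders sum to 4 (valence 4) → 0 H
  atom 8: N, bond orders sum to 1 (valence 3) → 2 H
  atom 9: O, bond orders sum to 2 (valence 2) → 0 H
  atom 10: C, bond orders sum to 3 (valence 4) → 1 H
  atom 11: C, bond orders sum to 4 (valence 4) → 0 H
  atom 12: O, bond orders sum to 2 (valence 2) → 0 H
  atom 13: C, bond orders sum to 3 (valence 4) → 1 H
  atom 14: O, bond orders sum to 1 (valence 2) → 1 H
  atom 15: C, bond orders sum to 3 (valence 4) → 1 H
  atom 16: C, bond orders sum to 2 (valence 4) → 2 H
  atom 17: N, bond orders sum to 1 (valence 3) → 2 H
  atom 18: C, bond orders sum to 4 (valence 4) → 0 H
  atom 19: F (halogen, monovalent) → 0 H
  atom 20: F (halogen, monovalent) → 0 H
  atom 21: F (halogen, monovalent) → 0 H
Totals → C:11, H:16, F:3, I:1, N:2, O:4.
In Hill order: C11H16F3IN2O4.

C11H16F3IN2O4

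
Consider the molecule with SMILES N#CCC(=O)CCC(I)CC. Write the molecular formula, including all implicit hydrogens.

Walk through each heavy atom and fill implicit hydrogens from standard valence (C 4, N 3, O 2, S 2, halogen 1):
  atom 1: N, bond orders sum to 3 (valence 3) → 0 H
  atom 2: C, bond orders sum to 4 (valence 4) → 0 H
  atom 3: C, bond orders sum to 2 (valence 4) → 2 H
  atom 4: C, bond orders sum to 4 (valence 4) → 0 H
  atom 5: O, bond orders sum to 2 (valence 2) → 0 H
  atom 6: C, bond orders sum to 2 (valence 4) → 2 H
  atom 7: C, bond orders sum to 2 (valence 4) → 2 H
  atom 8: C, bond orders sum to 3 (valence 4) → 1 H
  atom 9: I (halogen, monovalent) → 0 H
  atom 10: C, bond orders sum to 2 (valence 4) → 2 H
  atom 11: C, bond orders sum to 1 (valence 4) → 3 H
Totals → C:8, H:12, I:1, N:1, O:1.

C8H12INO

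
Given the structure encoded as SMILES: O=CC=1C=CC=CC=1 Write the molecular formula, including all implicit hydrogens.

C7H6O

Walk through each heavy atom and fill implicit hydrogens from standard valence (C 4, N 3, O 2, S 2, halogen 1):
  atom 1: O, bond orders sum to 2 (valence 2) → 0 H
  atom 2: C, bond orders sum to 3 (valence 4) → 1 H
  atom 3: C, bond orders sum to 4 (valence 4) → 0 H
  atom 4: C, bond orders sum to 3 (valence 4) → 1 H
  atom 5: C, bond orders sum to 3 (valence 4) → 1 H
  atom 6: C, bond orders sum to 3 (valence 4) → 1 H
  atom 7: C, bond orders sum to 3 (valence 4) → 1 H
  atom 8: C, bond orders sum to 3 (valence 4) → 1 H
Totals → C:7, H:6, O:1.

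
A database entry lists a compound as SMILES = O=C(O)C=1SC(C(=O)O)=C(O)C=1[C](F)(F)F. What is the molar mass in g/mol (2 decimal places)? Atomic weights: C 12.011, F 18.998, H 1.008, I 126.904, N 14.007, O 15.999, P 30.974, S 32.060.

First, the molecular formula is C7H3F3O5S (counting implicit H from valence).
  C: 7 × 12.011 = 84.077
  F: 3 × 18.998 = 56.994
  H: 3 × 1.008 = 3.024
  O: 5 × 15.999 = 79.995
  S: 1 × 32.060 = 32.060
Sum: 7×12.011 + 3×18.998 + 3×1.008 + 5×15.999 + 1×32.060 = 256.150 → 256.15 g/mol.

256.15 g/mol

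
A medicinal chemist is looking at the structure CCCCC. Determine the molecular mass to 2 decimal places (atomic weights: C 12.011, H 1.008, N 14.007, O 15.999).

First, the molecular formula is C5H12 (counting implicit H from valence).
  C: 5 × 12.011 = 60.055
  H: 12 × 1.008 = 12.096
Sum: 5×12.011 + 12×1.008 = 72.151 → 72.15 g/mol.

72.15 g/mol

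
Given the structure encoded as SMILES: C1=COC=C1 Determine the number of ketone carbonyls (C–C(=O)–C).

Scan the SMILES for the ketone motif — none present.

0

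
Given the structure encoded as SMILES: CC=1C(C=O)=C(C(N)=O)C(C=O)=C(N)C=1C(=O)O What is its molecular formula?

C11H10N2O5

Walk through each heavy atom and fill implicit hydrogens from standard valence (C 4, N 3, O 2, S 2, halogen 1):
  atom 1: C, bond orders sum to 1 (valence 4) → 3 H
  atom 2: C, bond orders sum to 4 (valence 4) → 0 H
  atom 3: C, bond orders sum to 4 (valence 4) → 0 H
  atom 4: C, bond orders sum to 3 (valence 4) → 1 H
  atom 5: O, bond orders sum to 2 (valence 2) → 0 H
  atom 6: C, bond orders sum to 4 (valence 4) → 0 H
  atom 7: C, bond orders sum to 4 (valence 4) → 0 H
  atom 8: N, bond orders sum to 1 (valence 3) → 2 H
  atom 9: O, bond orders sum to 2 (valence 2) → 0 H
  atom 10: C, bond orders sum to 4 (valence 4) → 0 H
  atom 11: C, bond orders sum to 3 (valence 4) → 1 H
  atom 12: O, bond orders sum to 2 (valence 2) → 0 H
  atom 13: C, bond orders sum to 4 (valence 4) → 0 H
  atom 14: N, bond orders sum to 1 (valence 3) → 2 H
  atom 15: C, bond orders sum to 4 (valence 4) → 0 H
  atom 16: C, bond orders sum to 4 (valence 4) → 0 H
  atom 17: O, bond orders sum to 2 (valence 2) → 0 H
  atom 18: O, bond orders sum to 1 (valence 2) → 1 H
Totals → C:11, H:10, N:2, O:5.
In Hill order: C11H10N2O5.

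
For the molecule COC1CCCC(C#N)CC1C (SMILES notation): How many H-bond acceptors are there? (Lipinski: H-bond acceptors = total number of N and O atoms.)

2

N atoms: 1; O atoms: 1.
Lipinski HBA = 1 + 1 = 2.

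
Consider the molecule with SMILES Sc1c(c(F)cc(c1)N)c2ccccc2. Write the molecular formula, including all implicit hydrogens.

Walk through each heavy atom and fill implicit hydrogens from standard valence (C 4, N 3, O 2, S 2, halogen 1); for lowercase aromatic atoms, an aromatic c carries 1 H when it has two neighbours and 0 H with three, and aromatic n carries 0 H:
  atom 1: S, bond orders sum to 1 (valence 2) → 1 H
  atom 2: aromatic c, 3 neighbours → 0 H
  atom 3: aromatic c, 3 neighbours → 0 H
  atom 4: aromatic c, 3 neighbours → 0 H
  atom 5: F (halogen, monovalent) → 0 H
  atom 6: aromatic c, 2 neighbours → 1 H
  atom 7: aromatic c, 3 neighbours → 0 H
  atom 8: aromatic c, 2 neighbours → 1 H
  atom 9: N, bond orders sum to 1 (valence 3) → 2 H
  atom 10: aromatic c, 3 neighbours → 0 H
  atom 11: aromatic c, 2 neighbours → 1 H
  atom 12: aromatic c, 2 neighbours → 1 H
  atom 13: aromatic c, 2 neighbours → 1 H
  atom 14: aromatic c, 2 neighbours → 1 H
  atom 15: aromatic c, 2 neighbours → 1 H
Totals → C:12, H:10, F:1, N:1, S:1.
In Hill order: C12H10FNS.

C12H10FNS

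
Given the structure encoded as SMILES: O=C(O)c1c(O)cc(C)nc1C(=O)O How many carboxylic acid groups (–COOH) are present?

The carboxylic acid motif appears at heavy-atom positions 2, 12 in the SMILES.
Other groups present: 1 hydroxyl.
Carboxylic acid count: 2.

2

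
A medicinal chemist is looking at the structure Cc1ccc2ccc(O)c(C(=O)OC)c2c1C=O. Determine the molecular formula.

Walk through each heavy atom and fill implicit hydrogens from standard valence (C 4, N 3, O 2, S 2, halogen 1); for lowercase aromatic atoms, an aromatic c carries 1 H when it has two neighbours and 0 H with three, and aromatic n carries 0 H:
  atom 1: C, bond orders sum to 1 (valence 4) → 3 H
  atom 2: aromatic c, 3 neighbours → 0 H
  atom 3: aromatic c, 2 neighbours → 1 H
  atom 4: aromatic c, 2 neighbours → 1 H
  atom 5: aromatic c, 3 neighbours → 0 H
  atom 6: aromatic c, 2 neighbours → 1 H
  atom 7: aromatic c, 2 neighbours → 1 H
  atom 8: aromatic c, 3 neighbours → 0 H
  atom 9: O, bond orders sum to 1 (valence 2) → 1 H
  atom 10: aromatic c, 3 neighbours → 0 H
  atom 11: C, bond orders sum to 4 (valence 4) → 0 H
  atom 12: O, bond orders sum to 2 (valence 2) → 0 H
  atom 13: O, bond orders sum to 2 (valence 2) → 0 H
  atom 14: C, bond orders sum to 1 (valence 4) → 3 H
  atom 15: aromatic c, 3 neighbours → 0 H
  atom 16: aromatic c, 3 neighbours → 0 H
  atom 17: C, bond orders sum to 3 (valence 4) → 1 H
  atom 18: O, bond orders sum to 2 (valence 2) → 0 H
Totals → C:14, H:12, O:4.
In Hill order: C14H12O4.

C14H12O4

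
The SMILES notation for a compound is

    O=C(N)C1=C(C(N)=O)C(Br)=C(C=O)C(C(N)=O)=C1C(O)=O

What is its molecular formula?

C11H8BrN3O6

Walk through each heavy atom and fill implicit hydrogens from standard valence (C 4, N 3, O 2, S 2, halogen 1):
  atom 1: O, bond orders sum to 2 (valence 2) → 0 H
  atom 2: C, bond orders sum to 4 (valence 4) → 0 H
  atom 3: N, bond orders sum to 1 (valence 3) → 2 H
  atom 4: C, bond orders sum to 4 (valence 4) → 0 H
  atom 5: C, bond orders sum to 4 (valence 4) → 0 H
  atom 6: C, bond orders sum to 4 (valence 4) → 0 H
  atom 7: N, bond orders sum to 1 (valence 3) → 2 H
  atom 8: O, bond orders sum to 2 (valence 2) → 0 H
  atom 9: C, bond orders sum to 4 (valence 4) → 0 H
  atom 10: Br (halogen, monovalent) → 0 H
  atom 11: C, bond orders sum to 4 (valence 4) → 0 H
  atom 12: C, bond orders sum to 3 (valence 4) → 1 H
  atom 13: O, bond orders sum to 2 (valence 2) → 0 H
  atom 14: C, bond orders sum to 4 (valence 4) → 0 H
  atom 15: C, bond orders sum to 4 (valence 4) → 0 H
  atom 16: N, bond orders sum to 1 (valence 3) → 2 H
  atom 17: O, bond orders sum to 2 (valence 2) → 0 H
  atom 18: C, bond orders sum to 4 (valence 4) → 0 H
  atom 19: C, bond orders sum to 4 (valence 4) → 0 H
  atom 20: O, bond orders sum to 1 (valence 2) → 1 H
  atom 21: O, bond orders sum to 2 (valence 2) → 0 H
Totals → C:11, H:8, Br:1, N:3, O:6.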